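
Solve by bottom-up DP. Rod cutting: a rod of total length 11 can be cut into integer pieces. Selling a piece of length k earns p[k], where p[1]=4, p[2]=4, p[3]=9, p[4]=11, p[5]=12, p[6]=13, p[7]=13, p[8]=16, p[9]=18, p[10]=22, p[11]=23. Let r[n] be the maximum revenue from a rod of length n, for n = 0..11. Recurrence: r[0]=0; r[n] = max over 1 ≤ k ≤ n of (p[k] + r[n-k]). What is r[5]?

20

   n    0    1    2    3    4    5    6    7    8    9   10   11
r[n]    0    4    8   12   16   20   24   28   32   36   40   44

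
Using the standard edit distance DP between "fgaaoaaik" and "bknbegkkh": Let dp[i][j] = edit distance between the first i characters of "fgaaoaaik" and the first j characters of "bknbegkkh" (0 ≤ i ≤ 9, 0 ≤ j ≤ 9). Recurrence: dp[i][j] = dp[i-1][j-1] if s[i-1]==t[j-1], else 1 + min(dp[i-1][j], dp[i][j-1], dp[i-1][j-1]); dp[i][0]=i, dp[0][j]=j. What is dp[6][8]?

8

   ''  b  k  n  b  e  g  k  k  h
''  0  1  2  3  4  5  6  7  8  9
 f  1  1  2  3  4  5  6  7  8  9
 g  2  2  2  3  4  5  5  6  7  8
 a  3  3  3  3  4  5  6  6  7  8
 a  4  4  4  4  4  5  6  7  7  8
 o  5  5  5  5  5  5  6  7  8  8
 a  6  6  6  6  6  6  6  7  8  9
 a  7  7  7  7  7  7  7  7  8  9
 i  8  8  8  8  8  8  8  8  8  9
 k  9  9  8  9  9  9  9  8  8  9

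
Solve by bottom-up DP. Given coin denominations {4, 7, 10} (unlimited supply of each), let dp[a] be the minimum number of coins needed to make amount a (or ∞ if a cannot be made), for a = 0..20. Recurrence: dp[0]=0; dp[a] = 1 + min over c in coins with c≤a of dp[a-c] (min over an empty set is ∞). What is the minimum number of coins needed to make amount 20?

 a  0  1  2  3  4  5  6  7  8  9 10 11 12 13 14 15 16 17 18 19 20
dp  0  -  -  -  1  -  -  1  2  -  1  2  3  -  2  3  4  2  3  4  2
(- denotes ∞ / unreachable)

2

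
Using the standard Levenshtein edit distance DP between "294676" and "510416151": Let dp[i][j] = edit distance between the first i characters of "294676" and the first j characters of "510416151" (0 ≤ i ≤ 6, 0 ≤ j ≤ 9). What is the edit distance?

   ''  5  1  0  4  1  6  1  5  1
''  0  1  2  3  4  5  6  7  8  9
 2  1  1  2  3  4  5  6  7  8  9
 9  2  2  2  3  4  5  6  7  8  9
 4  3  3  3  3  3  4  5  6  7  8
 6  4  4  4  4  4  4  4  5  6  7
 7  5  5  5  5  5  5  5  5  6  7
 6  6  6  6  6  6  6  5  6  6  7

7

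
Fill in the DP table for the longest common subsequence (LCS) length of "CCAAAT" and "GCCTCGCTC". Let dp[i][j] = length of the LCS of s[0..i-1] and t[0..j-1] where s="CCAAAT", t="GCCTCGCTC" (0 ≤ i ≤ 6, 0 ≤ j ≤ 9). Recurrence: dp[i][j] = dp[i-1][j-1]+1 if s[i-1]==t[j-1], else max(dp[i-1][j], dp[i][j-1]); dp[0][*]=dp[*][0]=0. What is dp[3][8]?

2

   ''  G  C  C  T  C  G  C  T  C
''  0  0  0  0  0  0  0  0  0  0
 C  0  0  1  1  1  1  1  1  1  1
 C  0  0  1  2  2  2  2  2  2  2
 A  0  0  1  2  2  2  2  2  2  2
 A  0  0  1  2  2  2  2  2  2  2
 A  0  0  1  2  2  2  2  2  2  2
 T  0  0  1  2  3  3  3  3  3  3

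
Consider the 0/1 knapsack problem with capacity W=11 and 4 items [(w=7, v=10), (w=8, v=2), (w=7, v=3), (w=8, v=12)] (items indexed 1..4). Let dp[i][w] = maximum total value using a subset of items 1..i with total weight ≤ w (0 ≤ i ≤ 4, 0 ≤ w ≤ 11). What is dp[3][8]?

i\w   0   1   2   3   4   5   6   7   8   9  10  11
  0   0   0   0   0   0   0   0   0   0   0   0   0
  1   0   0   0   0   0   0   0  10  10  10  10  10
  2   0   0   0   0   0   0   0  10  10  10  10  10
  3   0   0   0   0   0   0   0  10  10  10  10  10
  4   0   0   0   0   0   0   0  10  12  12  12  12

10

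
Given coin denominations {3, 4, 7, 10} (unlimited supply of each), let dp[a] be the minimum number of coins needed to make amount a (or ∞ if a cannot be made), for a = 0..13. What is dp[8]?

2

 a  0  1  2  3  4  5  6  7  8  9 10 11 12 13
dp  0  -  -  1  1  -  2  1  2  3  1  2  3  2
(- denotes ∞ / unreachable)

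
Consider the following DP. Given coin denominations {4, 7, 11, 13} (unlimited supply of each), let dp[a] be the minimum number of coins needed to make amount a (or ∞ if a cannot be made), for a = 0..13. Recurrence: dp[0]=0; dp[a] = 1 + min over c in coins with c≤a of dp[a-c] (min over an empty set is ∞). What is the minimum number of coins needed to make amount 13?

1

 a  0  1  2  3  4  5  6  7  8  9 10 11 12 13
dp  0  -  -  -  1  -  -  1  2  -  -  1  3  1
(- denotes ∞ / unreachable)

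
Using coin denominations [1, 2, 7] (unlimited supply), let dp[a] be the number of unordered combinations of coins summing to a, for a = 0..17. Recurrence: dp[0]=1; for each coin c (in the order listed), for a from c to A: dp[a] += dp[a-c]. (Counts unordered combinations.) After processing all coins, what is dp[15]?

14

after  coin     0     1     2     3     4     5     6     7     8     9    10    11    12    13    14    15    16    17
          1     1     1     1     1     1     1     1     1     1     1     1     1     1     1     1     1     1     1
          2     1     1     2     2     3     3     4     4     5     5     6     6     7     7     8     8     9     9
          7     1     1     2     2     3     3     4     5     6     7     8     9    10    11    13    14    16    17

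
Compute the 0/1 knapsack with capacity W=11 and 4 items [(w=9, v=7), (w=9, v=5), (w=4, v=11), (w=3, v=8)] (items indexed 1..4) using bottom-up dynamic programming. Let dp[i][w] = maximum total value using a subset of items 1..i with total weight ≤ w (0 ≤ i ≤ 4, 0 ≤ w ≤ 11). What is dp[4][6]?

11

i\w   0   1   2   3   4   5   6   7   8   9  10  11
  0   0   0   0   0   0   0   0   0   0   0   0   0
  1   0   0   0   0   0   0   0   0   0   7   7   7
  2   0   0   0   0   0   0   0   0   0   7   7   7
  3   0   0   0   0  11  11  11  11  11  11  11  11
  4   0   0   0   8  11  11  11  19  19  19  19  19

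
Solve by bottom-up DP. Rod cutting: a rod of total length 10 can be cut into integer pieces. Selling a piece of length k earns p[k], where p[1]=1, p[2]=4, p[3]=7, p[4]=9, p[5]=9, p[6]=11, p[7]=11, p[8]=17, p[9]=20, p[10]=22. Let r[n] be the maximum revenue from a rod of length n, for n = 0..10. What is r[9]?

21

   n    0    1    2    3    4    5    6    7    8    9   10
r[n]    0    1    4    7    9   11   14   16   18   21   23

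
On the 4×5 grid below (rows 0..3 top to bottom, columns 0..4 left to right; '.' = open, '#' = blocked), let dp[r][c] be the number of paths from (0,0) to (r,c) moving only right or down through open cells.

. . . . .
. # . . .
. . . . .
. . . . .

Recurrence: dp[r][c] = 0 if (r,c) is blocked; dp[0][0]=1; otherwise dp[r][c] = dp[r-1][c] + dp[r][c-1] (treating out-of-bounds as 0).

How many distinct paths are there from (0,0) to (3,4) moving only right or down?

15

r\c   0   1   2   3   4
  0   1   1   1   1   1
  1   1   0   1   2   3
  2   1   1   2   4   7
  3   1   2   4   8  15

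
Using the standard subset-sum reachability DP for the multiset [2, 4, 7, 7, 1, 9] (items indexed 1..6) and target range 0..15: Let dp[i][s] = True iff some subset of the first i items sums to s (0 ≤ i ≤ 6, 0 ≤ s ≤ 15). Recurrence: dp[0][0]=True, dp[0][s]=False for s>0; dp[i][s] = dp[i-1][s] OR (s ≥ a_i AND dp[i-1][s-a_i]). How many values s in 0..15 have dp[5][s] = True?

i\s   0   1   2   3   4   5   6   7   8   9  10  11  12  13  14  15
  0   T   F   F   F   F   F   F   F   F   F   F   F   F   F   F   F
  1   T   F   T   F   F   F   F   F   F   F   F   F   F   F   F   F
  2   T   F   T   F   T   F   T   F   F   F   F   F   F   F   F   F
  3   T   F   T   F   T   F   T   T   F   T   F   T   F   T   F   F
  4   T   F   T   F   T   F   T   T   F   T   F   T   F   T   T   F
  5   T   T   T   T   T   T   T   T   T   T   T   T   T   T   T   T
  6   T   T   T   T   T   T   T   T   T   T   T   T   T   T   T   T

16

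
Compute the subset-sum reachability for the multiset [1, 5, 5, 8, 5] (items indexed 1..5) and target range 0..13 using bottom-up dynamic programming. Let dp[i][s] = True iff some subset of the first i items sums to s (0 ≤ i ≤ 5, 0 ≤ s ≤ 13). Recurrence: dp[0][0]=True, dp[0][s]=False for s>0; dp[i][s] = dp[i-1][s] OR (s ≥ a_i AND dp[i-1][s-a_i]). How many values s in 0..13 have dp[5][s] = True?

9

i\s   0   1   2   3   4   5   6   7   8   9  10  11  12  13
  0   T   F   F   F   F   F   F   F   F   F   F   F   F   F
  1   T   T   F   F   F   F   F   F   F   F   F   F   F   F
  2   T   T   F   F   F   T   T   F   F   F   F   F   F   F
  3   T   T   F   F   F   T   T   F   F   F   T   T   F   F
  4   T   T   F   F   F   T   T   F   T   T   T   T   F   T
  5   T   T   F   F   F   T   T   F   T   T   T   T   F   T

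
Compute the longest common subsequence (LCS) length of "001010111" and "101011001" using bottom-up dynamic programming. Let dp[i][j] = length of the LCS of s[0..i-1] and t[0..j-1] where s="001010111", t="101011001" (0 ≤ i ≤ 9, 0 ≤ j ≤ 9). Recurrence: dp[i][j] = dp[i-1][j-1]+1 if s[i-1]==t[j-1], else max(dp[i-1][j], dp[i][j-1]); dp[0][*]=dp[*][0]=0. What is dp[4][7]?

4

   ''  1  0  1  0  1  1  0  0  1
''  0  0  0  0  0  0  0  0  0  0
 0  0  0  1  1  1  1  1  1  1  1
 0  0  0  1  1  2  2  2  2  2  2
 1  0  1  1  2  2  3  3  3  3  3
 0  0  1  2  2  3  3  3  4  4  4
 1  0  1  2  3  3  4  4  4  4  5
 0  0  1  2  3  4  4  4  5  5  5
 1  0  1  2  3  4  5  5  5  5  6
 1  0  1  2  3  4  5  6  6  6  6
 1  0  1  2  3  4  5  6  6  6  7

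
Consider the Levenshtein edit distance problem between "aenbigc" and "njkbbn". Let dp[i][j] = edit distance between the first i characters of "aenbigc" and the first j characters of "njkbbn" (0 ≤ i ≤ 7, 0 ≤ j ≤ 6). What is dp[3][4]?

   ''  n  j  k  b  b  n
''  0  1  2  3  4  5  6
 a  1  1  2  3  4  5  6
 e  2  2  2  3  4  5  6
 n  3  2  3  3  4  5  5
 b  4  3  3  4  3  4  5
 i  5  4  4  4  4  4  5
 g  6  5  5  5  5  5  5
 c  7  6  6  6  6  6  6

4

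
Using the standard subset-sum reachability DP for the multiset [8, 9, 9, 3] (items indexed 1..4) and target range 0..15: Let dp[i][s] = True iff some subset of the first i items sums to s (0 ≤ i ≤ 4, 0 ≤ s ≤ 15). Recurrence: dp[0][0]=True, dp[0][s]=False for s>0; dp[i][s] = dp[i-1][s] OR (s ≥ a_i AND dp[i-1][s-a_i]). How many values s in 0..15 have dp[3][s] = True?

i\s   0   1   2   3   4   5   6   7   8   9  10  11  12  13  14  15
  0   T   F   F   F   F   F   F   F   F   F   F   F   F   F   F   F
  1   T   F   F   F   F   F   F   F   T   F   F   F   F   F   F   F
  2   T   F   F   F   F   F   F   F   T   T   F   F   F   F   F   F
  3   T   F   F   F   F   F   F   F   T   T   F   F   F   F   F   F
  4   T   F   F   T   F   F   F   F   T   T   F   T   T   F   F   F

3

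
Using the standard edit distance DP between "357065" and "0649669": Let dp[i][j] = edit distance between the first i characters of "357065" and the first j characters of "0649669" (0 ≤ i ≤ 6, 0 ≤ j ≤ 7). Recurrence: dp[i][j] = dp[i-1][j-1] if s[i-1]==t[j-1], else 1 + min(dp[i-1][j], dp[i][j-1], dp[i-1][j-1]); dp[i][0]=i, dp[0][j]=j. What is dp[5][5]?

   ''  0  6  4  9  6  6  9
''  0  1  2  3  4  5  6  7
 3  1  1  2  3  4  5  6  7
 5  2  2  2  3  4  5  6  7
 7  3  3  3  3  4  5  6  7
 0  4  3  4  4  4  5  6  7
 6  5  4  3  4  5  4  5  6
 5  6  5  4  4  5  5  5  6

4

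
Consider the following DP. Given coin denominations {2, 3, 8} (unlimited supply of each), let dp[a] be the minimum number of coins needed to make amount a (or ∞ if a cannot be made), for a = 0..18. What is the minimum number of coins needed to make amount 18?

 a  0  1  2  3  4  5  6  7  8  9 10 11 12 13 14 15 16 17 18
dp  0  -  1  1  2  2  2  3  1  3  2  2  3  3  3  4  2  4  3
(- denotes ∞ / unreachable)

3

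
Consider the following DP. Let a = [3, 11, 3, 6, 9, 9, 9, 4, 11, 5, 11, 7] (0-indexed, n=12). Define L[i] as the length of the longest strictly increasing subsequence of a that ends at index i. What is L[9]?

   i    0    1    2    3    4    5    6    7    8    9   10   11
a[i]    3   11    3    6    9    9    9    4   11    5   11    7
L[i]    1    2    1    2    3    3    3    2    4    3    4    4

3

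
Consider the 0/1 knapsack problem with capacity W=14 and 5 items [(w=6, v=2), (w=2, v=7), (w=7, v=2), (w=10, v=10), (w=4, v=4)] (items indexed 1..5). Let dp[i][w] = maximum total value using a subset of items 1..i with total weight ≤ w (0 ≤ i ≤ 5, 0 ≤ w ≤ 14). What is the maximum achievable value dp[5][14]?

i\w   0   1   2   3   4   5   6   7   8   9  10  11  12  13  14
  0   0   0   0   0   0   0   0   0   0   0   0   0   0   0   0
  1   0   0   0   0   0   0   2   2   2   2   2   2   2   2   2
  2   0   0   7   7   7   7   7   7   9   9   9   9   9   9   9
  3   0   0   7   7   7   7   7   7   9   9   9   9   9   9   9
  4   0   0   7   7   7   7   7   7   9   9  10  10  17  17  17
  5   0   0   7   7   7   7  11  11  11  11  11  11  17  17  17

17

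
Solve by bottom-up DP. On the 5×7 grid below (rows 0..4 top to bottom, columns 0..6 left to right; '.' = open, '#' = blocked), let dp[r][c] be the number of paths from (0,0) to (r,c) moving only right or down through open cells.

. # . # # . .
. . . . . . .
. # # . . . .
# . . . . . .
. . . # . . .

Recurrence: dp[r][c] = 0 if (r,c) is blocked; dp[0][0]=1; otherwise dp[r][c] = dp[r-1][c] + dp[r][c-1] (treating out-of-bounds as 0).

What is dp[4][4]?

3

r\c   0   1   2   3   4   5   6
  0   1   0   0   0   0   0   0
  1   1   1   1   1   1   1   1
  2   1   0   0   1   2   3   4
  3   0   0   0   1   3   6  10
  4   0   0   0   0   3   9  19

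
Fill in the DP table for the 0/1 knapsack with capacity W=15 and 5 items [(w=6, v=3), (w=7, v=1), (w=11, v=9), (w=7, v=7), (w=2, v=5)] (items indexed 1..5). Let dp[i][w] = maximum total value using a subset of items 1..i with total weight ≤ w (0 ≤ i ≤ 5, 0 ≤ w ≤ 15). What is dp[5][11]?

i\w   0   1   2   3   4   5   6   7   8   9  10  11  12  13  14  15
  0   0   0   0   0   0   0   0   0   0   0   0   0   0   0   0   0
  1   0   0   0   0   0   0   3   3   3   3   3   3   3   3   3   3
  2   0   0   0   0   0   0   3   3   3   3   3   3   3   4   4   4
  3   0   0   0   0   0   0   3   3   3   3   3   9   9   9   9   9
  4   0   0   0   0   0   0   3   7   7   7   7   9   9  10  10  10
  5   0   0   5   5   5   5   5   7   8  12  12  12  12  14  14  15

12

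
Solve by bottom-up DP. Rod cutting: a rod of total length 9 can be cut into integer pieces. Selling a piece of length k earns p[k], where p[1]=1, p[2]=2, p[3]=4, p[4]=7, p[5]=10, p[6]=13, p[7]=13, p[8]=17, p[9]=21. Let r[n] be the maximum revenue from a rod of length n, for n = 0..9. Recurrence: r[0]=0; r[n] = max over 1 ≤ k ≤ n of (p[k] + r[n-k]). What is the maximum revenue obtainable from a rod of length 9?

21

   n    0    1    2    3    4    5    6    7    8    9
r[n]    0    1    2    4    7   10   13   14   17   21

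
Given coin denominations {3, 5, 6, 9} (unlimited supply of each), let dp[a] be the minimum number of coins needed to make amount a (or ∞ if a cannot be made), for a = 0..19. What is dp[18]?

 a  0  1  2  3  4  5  6  7  8  9 10 11 12 13 14 15 16 17 18 19
dp  0  -  -  1  -  1  1  -  2  1  2  2  2  3  2  2  3  3  2  3
(- denotes ∞ / unreachable)

2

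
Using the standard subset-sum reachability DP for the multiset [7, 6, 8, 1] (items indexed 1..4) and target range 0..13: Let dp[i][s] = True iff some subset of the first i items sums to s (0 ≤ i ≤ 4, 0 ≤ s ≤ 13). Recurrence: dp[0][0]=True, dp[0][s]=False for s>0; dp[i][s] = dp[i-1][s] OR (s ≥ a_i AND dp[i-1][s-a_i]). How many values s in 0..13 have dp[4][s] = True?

i\s   0   1   2   3   4   5   6   7   8   9  10  11  12  13
  0   T   F   F   F   F   F   F   F   F   F   F   F   F   F
  1   T   F   F   F   F   F   F   T   F   F   F   F   F   F
  2   T   F   F   F   F   F   T   T   F   F   F   F   F   T
  3   T   F   F   F   F   F   T   T   T   F   F   F   F   T
  4   T   T   F   F   F   F   T   T   T   T   F   F   F   T

7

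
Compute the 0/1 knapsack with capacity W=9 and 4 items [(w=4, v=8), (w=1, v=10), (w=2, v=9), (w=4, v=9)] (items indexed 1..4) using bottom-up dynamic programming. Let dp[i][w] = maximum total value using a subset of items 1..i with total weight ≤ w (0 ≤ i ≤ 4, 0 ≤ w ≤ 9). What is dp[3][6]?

19

i\w   0   1   2   3   4   5   6   7   8   9
  0   0   0   0   0   0   0   0   0   0   0
  1   0   0   0   0   8   8   8   8   8   8
  2   0  10  10  10  10  18  18  18  18  18
  3   0  10  10  19  19  19  19  27  27  27
  4   0  10  10  19  19  19  19  28  28  28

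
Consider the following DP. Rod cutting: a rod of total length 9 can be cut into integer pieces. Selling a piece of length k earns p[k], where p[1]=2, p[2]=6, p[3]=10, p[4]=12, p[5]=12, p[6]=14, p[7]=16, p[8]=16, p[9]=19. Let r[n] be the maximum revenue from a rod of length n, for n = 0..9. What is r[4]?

   n    0    1    2    3    4    5    6    7    8    9
r[n]    0    2    6   10   12   16   20   22   26   30

12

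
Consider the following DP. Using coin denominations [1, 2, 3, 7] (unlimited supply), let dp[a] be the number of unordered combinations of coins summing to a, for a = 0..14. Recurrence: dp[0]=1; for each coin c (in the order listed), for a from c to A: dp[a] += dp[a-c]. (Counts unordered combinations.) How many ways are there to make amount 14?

33

after  coin     0     1     2     3     4     5     6     7     8     9    10    11    12    13    14
          1     1     1     1     1     1     1     1     1     1     1     1     1     1     1     1
          2     1     1     2     2     3     3     4     4     5     5     6     6     7     7     8
          3     1     1     2     3     4     5     7     8    10    12    14    16    19    21    24
          7     1     1     2     3     4     5     7     9    11    14    17    20    24    28    33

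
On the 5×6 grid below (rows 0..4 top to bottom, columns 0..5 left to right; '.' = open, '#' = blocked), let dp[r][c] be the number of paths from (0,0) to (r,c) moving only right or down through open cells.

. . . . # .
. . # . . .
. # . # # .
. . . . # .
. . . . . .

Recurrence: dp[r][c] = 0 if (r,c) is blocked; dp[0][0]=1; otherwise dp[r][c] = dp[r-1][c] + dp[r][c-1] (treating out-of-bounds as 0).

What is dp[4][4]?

r\c   0   1   2   3   4   5
  0   1   1   1   1   0   0
  1   1   2   0   1   1   1
  2   1   0   0   0   0   1
  3   1   1   1   1   0   1
  4   1   2   3   4   4   5

4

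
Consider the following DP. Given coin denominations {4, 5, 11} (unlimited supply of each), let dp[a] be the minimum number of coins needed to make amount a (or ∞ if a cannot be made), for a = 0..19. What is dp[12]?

3

 a  0  1  2  3  4  5  6  7  8  9 10 11 12 13 14 15 16 17 18 19
dp  0  -  -  -  1  1  -  -  2  2  2  1  3  3  3  2  2  4  4  3
(- denotes ∞ / unreachable)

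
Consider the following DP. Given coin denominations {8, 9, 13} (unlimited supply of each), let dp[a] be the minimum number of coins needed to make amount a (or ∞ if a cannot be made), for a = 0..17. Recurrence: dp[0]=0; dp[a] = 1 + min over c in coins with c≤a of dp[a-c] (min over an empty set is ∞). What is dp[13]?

1

 a  0  1  2  3  4  5  6  7  8  9 10 11 12 13 14 15 16 17
dp  0  -  -  -  -  -  -  -  1  1  -  -  -  1  -  -  2  2
(- denotes ∞ / unreachable)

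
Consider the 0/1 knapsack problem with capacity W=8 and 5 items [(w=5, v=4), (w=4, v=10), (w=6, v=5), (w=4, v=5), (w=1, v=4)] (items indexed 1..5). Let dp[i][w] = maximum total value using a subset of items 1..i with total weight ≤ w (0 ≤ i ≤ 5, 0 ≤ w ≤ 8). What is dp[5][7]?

i\w   0   1   2   3   4   5   6   7   8
  0   0   0   0   0   0   0   0   0   0
  1   0   0   0   0   0   4   4   4   4
  2   0   0   0   0  10  10  10  10  10
  3   0   0   0   0  10  10  10  10  10
  4   0   0   0   0  10  10  10  10  15
  5   0   4   4   4  10  14  14  14  15

14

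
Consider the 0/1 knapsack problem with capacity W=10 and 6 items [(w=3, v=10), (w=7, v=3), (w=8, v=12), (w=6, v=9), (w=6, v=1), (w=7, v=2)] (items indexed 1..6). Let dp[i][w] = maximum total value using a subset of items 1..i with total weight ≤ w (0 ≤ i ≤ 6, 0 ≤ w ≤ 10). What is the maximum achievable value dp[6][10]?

19

i\w   0   1   2   3   4   5   6   7   8   9  10
  0   0   0   0   0   0   0   0   0   0   0   0
  1   0   0   0  10  10  10  10  10  10  10  10
  2   0   0   0  10  10  10  10  10  10  10  13
  3   0   0   0  10  10  10  10  10  12  12  13
  4   0   0   0  10  10  10  10  10  12  19  19
  5   0   0   0  10  10  10  10  10  12  19  19
  6   0   0   0  10  10  10  10  10  12  19  19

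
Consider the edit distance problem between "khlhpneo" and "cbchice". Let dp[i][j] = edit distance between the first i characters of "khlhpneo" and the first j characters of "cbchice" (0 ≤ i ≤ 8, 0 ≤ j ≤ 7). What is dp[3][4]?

   ''  c  b  c  h  i  c  e
''  0  1  2  3  4  5  6  7
 k  1  1  2  3  4  5  6  7
 h  2  2  2  3  3  4  5  6
 l  3  3  3  3  4  4  5  6
 h  4  4  4  4  3  4  5  6
 p  5  5  5  5  4  4  5  6
 n  6  6  6  6  5  5  5  6
 e  7  7  7  7  6  6  6  5
 o  8  8  8  8  7  7  7  6

4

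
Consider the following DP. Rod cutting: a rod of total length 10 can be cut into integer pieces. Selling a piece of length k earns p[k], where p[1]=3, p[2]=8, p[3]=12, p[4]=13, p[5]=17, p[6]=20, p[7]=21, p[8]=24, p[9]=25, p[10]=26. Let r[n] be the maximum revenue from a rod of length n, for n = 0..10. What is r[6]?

   n    0    1    2    3    4    5    6    7    8    9   10
r[n]    0    3    8   12   16   20   24   28   32   36   40

24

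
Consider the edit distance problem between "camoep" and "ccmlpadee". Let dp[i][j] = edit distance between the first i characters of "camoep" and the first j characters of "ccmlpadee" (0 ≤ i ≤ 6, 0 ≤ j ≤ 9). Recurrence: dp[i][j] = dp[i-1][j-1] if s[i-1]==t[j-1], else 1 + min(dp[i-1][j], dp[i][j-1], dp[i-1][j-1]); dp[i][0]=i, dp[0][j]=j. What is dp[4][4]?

   ''  c  c  m  l  p  a  d  e  e
''  0  1  2  3  4  5  6  7  8  9
 c  1  0  1  2  3  4  5  6  7  8
 a  2  1  1  2  3  4  4  5  6  7
 m  3  2  2  1  2  3  4  5  6  7
 o  4  3  3  2  2  3  4  5  6  7
 e  5  4  4  3  3  3  4  5  5  6
 p  6  5  5  4  4  3  4  5  6  6

2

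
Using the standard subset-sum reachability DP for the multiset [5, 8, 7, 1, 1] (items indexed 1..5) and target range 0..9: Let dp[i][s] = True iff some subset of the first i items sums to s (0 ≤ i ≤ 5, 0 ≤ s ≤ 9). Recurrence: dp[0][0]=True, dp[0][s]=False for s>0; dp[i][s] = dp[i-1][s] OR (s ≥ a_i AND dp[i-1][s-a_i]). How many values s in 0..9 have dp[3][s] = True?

i\s   0   1   2   3   4   5   6   7   8   9
  0   T   F   F   F   F   F   F   F   F   F
  1   T   F   F   F   F   T   F   F   F   F
  2   T   F   F   F   F   T   F   F   T   F
  3   T   F   F   F   F   T   F   T   T   F
  4   T   T   F   F   F   T   T   T   T   T
  5   T   T   T   F   F   T   T   T   T   T

4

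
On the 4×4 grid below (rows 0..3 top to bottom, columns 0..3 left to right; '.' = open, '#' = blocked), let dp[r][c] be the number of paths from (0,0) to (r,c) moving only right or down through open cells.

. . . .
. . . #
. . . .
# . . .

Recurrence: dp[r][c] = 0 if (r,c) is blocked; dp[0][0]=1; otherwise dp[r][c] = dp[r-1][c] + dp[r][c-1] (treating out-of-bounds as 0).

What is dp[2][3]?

6

r\c   0   1   2   3
  0   1   1   1   1
  1   1   2   3   0
  2   1   3   6   6
  3   0   3   9  15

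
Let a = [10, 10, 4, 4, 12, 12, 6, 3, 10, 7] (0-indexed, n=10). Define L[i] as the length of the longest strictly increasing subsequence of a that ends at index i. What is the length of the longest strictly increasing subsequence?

3

   i    0    1    2    3    4    5    6    7    8    9
a[i]   10   10    4    4   12   12    6    3   10    7
L[i]    1    1    1    1    2    2    2    1    3    3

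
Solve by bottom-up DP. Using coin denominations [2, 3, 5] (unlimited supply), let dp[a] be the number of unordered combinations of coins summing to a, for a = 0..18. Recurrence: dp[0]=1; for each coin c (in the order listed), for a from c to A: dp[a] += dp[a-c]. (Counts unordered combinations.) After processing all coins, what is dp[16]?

after  coin     0     1     2     3     4     5     6     7     8     9    10    11    12    13    14    15    16    17    18
          2     1     0     1     0     1     0     1     0     1     0     1     0     1     0     1     0     1     0     1
          3     1     0     1     1     1     1     2     1     2     2     2     2     3     2     3     3     3     3     4
          5     1     0     1     1     1     2     2     2     3     3     4     4     5     5     6     7     7     8     9

7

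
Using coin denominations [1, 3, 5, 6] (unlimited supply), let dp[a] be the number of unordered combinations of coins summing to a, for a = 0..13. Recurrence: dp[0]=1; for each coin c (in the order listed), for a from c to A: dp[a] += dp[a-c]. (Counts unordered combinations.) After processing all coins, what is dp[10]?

9

after  coin     0     1     2     3     4     5     6     7     8     9    10    11    12    13
          1     1     1     1     1     1     1     1     1     1     1     1     1     1     1
          3     1     1     1     2     2     2     3     3     3     4     4     4     5     5
          5     1     1     1     2     2     3     4     4     5     6     7     8     9    10
          6     1     1     1     2     2     3     5     5     6     8     9    11    14    15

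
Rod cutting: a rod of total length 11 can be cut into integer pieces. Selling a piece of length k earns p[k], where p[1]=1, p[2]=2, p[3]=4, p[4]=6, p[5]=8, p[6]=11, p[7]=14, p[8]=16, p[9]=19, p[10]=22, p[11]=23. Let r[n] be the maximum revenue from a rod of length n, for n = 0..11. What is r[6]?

   n    0    1    2    3    4    5    6    7    8    9   10   11
r[n]    0    1    2    4    6    8   11   14   16   19   22   23

11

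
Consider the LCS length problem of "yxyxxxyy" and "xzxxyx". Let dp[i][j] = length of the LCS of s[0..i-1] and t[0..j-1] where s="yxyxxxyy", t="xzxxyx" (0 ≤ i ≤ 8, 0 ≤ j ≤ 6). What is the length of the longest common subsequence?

4

   ''  x  z  x  x  y  x
''  0  0  0  0  0  0  0
 y  0  0  0  0  0  1  1
 x  0  1  1  1  1  1  2
 y  0  1  1  1  1  2  2
 x  0  1  1  2  2  2  3
 x  0  1  1  2  3  3  3
 x  0  1  1  2  3  3  4
 y  0  1  1  2  3  4  4
 y  0  1  1  2  3  4  4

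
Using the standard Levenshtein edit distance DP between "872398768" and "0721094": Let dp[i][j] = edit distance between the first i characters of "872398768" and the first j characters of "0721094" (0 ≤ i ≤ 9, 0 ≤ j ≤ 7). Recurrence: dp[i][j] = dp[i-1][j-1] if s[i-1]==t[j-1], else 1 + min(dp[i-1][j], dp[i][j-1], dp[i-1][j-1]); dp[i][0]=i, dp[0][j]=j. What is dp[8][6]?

6

   ''  0  7  2  1  0  9  4
''  0  1  2  3  4  5  6  7
 8  1  1  2  3  4  5  6  7
 7  2  2  1  2  3  4  5  6
 2  3  3  2  1  2  3  4  5
 3  4  4  3  2  2  3  4  5
 9  5  5  4  3  3  3  3  4
 8  6  6  5  4  4  4  4  4
 7  7  7  6  5  5  5  5  5
 6  8  8  7  6  6  6  6  6
 8  9  9  8  7  7  7  7  7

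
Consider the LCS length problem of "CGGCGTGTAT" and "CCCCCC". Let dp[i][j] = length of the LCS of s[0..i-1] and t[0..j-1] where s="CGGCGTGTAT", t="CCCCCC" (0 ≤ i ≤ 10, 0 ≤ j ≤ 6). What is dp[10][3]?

   ''  C  C  C  C  C  C
''  0  0  0  0  0  0  0
 C  0  1  1  1  1  1  1
 G  0  1  1  1  1  1  1
 G  0  1  1  1  1  1  1
 C  0  1  2  2  2  2  2
 G  0  1  2  2  2  2  2
 T  0  1  2  2  2  2  2
 G  0  1  2  2  2  2  2
 T  0  1  2  2  2  2  2
 A  0  1  2  2  2  2  2
 T  0  1  2  2  2  2  2

2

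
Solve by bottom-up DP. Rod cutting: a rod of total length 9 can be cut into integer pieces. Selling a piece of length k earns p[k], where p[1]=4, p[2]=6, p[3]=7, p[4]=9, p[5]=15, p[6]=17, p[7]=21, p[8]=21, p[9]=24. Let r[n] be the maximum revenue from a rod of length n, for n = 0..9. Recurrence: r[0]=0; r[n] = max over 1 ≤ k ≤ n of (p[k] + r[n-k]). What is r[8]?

32

   n    0    1    2    3    4    5    6    7    8    9
r[n]    0    4    8   12   16   20   24   28   32   36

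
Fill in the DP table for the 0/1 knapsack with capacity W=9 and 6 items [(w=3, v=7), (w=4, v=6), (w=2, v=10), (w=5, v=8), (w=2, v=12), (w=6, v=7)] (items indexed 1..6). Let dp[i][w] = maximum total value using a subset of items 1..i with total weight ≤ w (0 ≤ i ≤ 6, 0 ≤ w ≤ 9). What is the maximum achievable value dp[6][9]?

i\w   0   1   2   3   4   5   6   7   8   9
  0   0   0   0   0   0   0   0   0   0   0
  1   0   0   0   7   7   7   7   7   7   7
  2   0   0   0   7   7   7   7  13  13  13
  3   0   0  10  10  10  17  17  17  17  23
  4   0   0  10  10  10  17  17  18  18  23
  5   0   0  12  12  22  22  22  29  29  30
  6   0   0  12  12  22  22  22  29  29  30

30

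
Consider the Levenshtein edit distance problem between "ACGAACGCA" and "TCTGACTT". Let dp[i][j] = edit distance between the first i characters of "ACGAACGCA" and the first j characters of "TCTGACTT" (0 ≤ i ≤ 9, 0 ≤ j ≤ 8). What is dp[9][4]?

7

   ''  T  C  T  G  A  C  T  T
''  0  1  2  3  4  5  6  7  8
 A  1  1  2  3  4  4  5  6  7
 C  2  2  1  2  3  4  4  5  6
 G  3  3  2  2  2  3  4  5  6
 A  4  4  3  3  3  2  3  4  5
 A  5  5  4  4  4  3  3  4  5
 C  6  6  5  5  5  4  3  4  5
 G  7  7  6  6  5  5  4  4  5
 C  8  8  7  7  6  6  5  5  5
 A  9  9  8  8  7  6  6  6  6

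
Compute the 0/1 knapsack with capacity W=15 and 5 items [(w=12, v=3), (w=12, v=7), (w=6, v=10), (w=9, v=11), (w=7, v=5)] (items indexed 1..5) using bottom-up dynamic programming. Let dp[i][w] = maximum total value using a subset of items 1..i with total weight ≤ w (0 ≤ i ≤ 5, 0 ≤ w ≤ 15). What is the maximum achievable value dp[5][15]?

21

i\w   0   1   2   3   4   5   6   7   8   9  10  11  12  13  14  15
  0   0   0   0   0   0   0   0   0   0   0   0   0   0   0   0   0
  1   0   0   0   0   0   0   0   0   0   0   0   0   3   3   3   3
  2   0   0   0   0   0   0   0   0   0   0   0   0   7   7   7   7
  3   0   0   0   0   0   0  10  10  10  10  10  10  10  10  10  10
  4   0   0   0   0   0   0  10  10  10  11  11  11  11  11  11  21
  5   0   0   0   0   0   0  10  10  10  11  11  11  11  15  15  21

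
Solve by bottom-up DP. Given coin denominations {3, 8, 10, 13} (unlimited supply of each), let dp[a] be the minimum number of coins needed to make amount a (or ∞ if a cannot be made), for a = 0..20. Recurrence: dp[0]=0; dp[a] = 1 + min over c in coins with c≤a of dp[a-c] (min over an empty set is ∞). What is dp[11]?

2

 a  0  1  2  3  4  5  6  7  8  9 10 11 12 13 14 15 16 17 18 19 20
dp  0  -  -  1  -  -  2  -  1  3  1  2  4  1  3  5  2  4  2  3  2
(- denotes ∞ / unreachable)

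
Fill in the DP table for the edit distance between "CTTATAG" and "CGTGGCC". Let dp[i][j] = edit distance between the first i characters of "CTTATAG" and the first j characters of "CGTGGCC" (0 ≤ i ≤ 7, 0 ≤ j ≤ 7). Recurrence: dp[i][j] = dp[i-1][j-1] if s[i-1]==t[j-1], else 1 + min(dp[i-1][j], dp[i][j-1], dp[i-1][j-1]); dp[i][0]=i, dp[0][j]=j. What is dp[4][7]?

5

   ''  C  G  T  G  G  C  C
''  0  1  2  3  4  5  6  7
 C  1  0  1  2  3  4  5  6
 T  2  1  1  1  2  3  4  5
 T  3  2  2  1  2  3  4  5
 A  4  3  3  2  2  3  4  5
 T  5  4  4  3  3  3  4  5
 A  6  5  5  4  4  4  4  5
 G  7  6  5  5  4  4  5  5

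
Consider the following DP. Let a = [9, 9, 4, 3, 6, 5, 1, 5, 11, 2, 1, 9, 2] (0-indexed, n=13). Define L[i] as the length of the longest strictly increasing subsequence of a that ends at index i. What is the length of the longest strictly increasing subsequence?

3

   i    0    1    2    3    4    5    6    7    8    9   10   11   12
a[i]    9    9    4    3    6    5    1    5   11    2    1    9    2
L[i]    1    1    1    1    2    2    1    2    3    2    1    3    2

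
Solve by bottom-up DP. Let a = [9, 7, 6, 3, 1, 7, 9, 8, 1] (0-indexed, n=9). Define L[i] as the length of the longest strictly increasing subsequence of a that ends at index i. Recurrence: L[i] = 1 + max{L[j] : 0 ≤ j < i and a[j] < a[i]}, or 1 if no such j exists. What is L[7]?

3

   i    0    1    2    3    4    5    6    7    8
a[i]    9    7    6    3    1    7    9    8    1
L[i]    1    1    1    1    1    2    3    3    1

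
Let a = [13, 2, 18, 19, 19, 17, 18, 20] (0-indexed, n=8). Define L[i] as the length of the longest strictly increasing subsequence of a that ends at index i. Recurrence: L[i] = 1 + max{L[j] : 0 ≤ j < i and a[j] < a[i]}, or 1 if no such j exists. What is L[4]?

3

   i    0    1    2    3    4    5    6    7
a[i]   13    2   18   19   19   17   18   20
L[i]    1    1    2    3    3    2    3    4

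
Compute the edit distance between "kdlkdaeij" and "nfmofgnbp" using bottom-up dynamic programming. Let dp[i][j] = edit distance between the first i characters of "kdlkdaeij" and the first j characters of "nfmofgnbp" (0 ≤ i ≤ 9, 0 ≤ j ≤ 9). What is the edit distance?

   ''  n  f  m  o  f  g  n  b  p
''  0  1  2  3  4  5  6  7  8  9
 k  1  1  2  3  4  5  6  7  8  9
 d  2  2  2  3  4  5  6  7  8  9
 l  3  3  3  3  4  5  6  7  8  9
 k  4  4  4  4  4  5  6  7  8  9
 d  5  5  5  5  5  5  6  7  8  9
 a  6  6  6  6  6  6  6  7  8  9
 e  7  7  7  7  7  7  7  7  8  9
 i  8  8  8  8  8  8  8  8  8  9
 j  9  9  9  9  9  9  9  9  9  9

9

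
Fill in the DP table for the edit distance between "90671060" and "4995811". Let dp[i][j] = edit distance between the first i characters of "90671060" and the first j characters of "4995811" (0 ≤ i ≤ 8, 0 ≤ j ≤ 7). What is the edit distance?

7

   ''  4  9  9  5  8  1  1
''  0  1  2  3  4  5  6  7
 9  1  1  1  2  3  4  5  6
 0  2  2  2  2  3  4  5  6
 6  3  3  3  3  3  4  5  6
 7  4  4  4  4  4  4  5  6
 1  5  5  5  5  5  5  4  5
 0  6  6  6  6  6  6  5  5
 6  7  7  7  7  7  7  6  6
 0  8  8  8  8  8  8  7  7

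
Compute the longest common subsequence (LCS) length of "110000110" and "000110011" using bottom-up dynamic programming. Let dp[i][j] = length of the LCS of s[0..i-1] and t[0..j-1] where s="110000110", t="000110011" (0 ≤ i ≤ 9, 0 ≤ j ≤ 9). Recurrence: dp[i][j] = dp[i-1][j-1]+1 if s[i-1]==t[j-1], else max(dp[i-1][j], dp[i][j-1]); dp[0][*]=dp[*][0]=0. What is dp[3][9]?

   ''  0  0  0  1  1  0  0  1  1
''  0  0  0  0  0  0  0  0  0  0
 1  0  0  0  0  1  1  1  1  1  1
 1  0  0  0  0  1  2  2  2  2  2
 0  0  1  1  1  1  2  3  3  3  3
 0  0  1  2  2  2  2  3  4  4  4
 0  0  1  2  3  3  3  3  4  4  4
 0  0  1  2  3  3  3  4  4  4  4
 1  0  1  2  3  4  4  4  4  5  5
 1  0  1  2  3  4  5  5  5  5  6
 0  0  1  2  3  4  5  6  6  6  6

3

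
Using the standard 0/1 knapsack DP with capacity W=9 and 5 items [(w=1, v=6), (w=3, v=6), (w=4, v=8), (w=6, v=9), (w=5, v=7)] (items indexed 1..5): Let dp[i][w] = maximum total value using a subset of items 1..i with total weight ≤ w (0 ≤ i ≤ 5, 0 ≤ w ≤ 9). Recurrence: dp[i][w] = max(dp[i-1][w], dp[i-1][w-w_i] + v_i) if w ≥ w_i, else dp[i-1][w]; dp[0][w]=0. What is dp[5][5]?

i\w   0   1   2   3   4   5   6   7   8   9
  0   0   0   0   0   0   0   0   0   0   0
  1   0   6   6   6   6   6   6   6   6   6
  2   0   6   6   6  12  12  12  12  12  12
  3   0   6   6   6  12  14  14  14  20  20
  4   0   6   6   6  12  14  14  15  20  20
  5   0   6   6   6  12  14  14  15  20  20

14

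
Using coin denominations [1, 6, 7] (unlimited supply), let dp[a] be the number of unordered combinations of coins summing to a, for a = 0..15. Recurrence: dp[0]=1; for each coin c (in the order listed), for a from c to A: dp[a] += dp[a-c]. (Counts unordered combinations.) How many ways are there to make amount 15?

6

after  coin     0     1     2     3     4     5     6     7     8     9    10    11    12    13    14    15
          1     1     1     1     1     1     1     1     1     1     1     1     1     1     1     1     1
          6     1     1     1     1     1     1     2     2     2     2     2     2     3     3     3     3
          7     1     1     1     1     1     1     2     3     3     3     3     3     4     5     6     6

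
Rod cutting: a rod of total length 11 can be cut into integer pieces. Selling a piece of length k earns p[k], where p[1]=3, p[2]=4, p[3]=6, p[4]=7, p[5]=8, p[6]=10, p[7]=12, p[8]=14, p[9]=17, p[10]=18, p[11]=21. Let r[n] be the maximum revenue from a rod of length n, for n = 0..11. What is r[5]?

   n    0    1    2    3    4    5    6    7    8    9   10   11
r[n]    0    3    6    9   12   15   18   21   24   27   30   33

15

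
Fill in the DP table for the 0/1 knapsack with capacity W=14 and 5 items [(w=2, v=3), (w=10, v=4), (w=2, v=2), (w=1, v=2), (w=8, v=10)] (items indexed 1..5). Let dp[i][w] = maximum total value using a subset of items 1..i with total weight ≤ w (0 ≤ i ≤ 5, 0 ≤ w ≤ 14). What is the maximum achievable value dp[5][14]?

17

i\w   0   1   2   3   4   5   6   7   8   9  10  11  12  13  14
  0   0   0   0   0   0   0   0   0   0   0   0   0   0   0   0
  1   0   0   3   3   3   3   3   3   3   3   3   3   3   3   3
  2   0   0   3   3   3   3   3   3   3   3   4   4   7   7   7
  3   0   0   3   3   5   5   5   5   5   5   5   5   7   7   9
  4   0   2   3   5   5   7   7   7   7   7   7   7   7   9   9
  5   0   2   3   5   5   7   7   7  10  12  13  15  15  17  17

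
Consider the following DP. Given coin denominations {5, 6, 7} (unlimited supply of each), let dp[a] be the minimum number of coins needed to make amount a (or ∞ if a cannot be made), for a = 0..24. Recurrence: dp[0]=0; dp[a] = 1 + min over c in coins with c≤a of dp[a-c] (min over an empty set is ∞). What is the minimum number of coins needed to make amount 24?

4

 a  0  1  2  3  4  5  6  7  8  9 10 11 12 13 14 15 16 17 18 19 20 21 22 23 24
dp  0  -  -  -  -  1  1  1  -  -  2  2  2  2  2  3  3  3  3  3  3  3  4  4  4
(- denotes ∞ / unreachable)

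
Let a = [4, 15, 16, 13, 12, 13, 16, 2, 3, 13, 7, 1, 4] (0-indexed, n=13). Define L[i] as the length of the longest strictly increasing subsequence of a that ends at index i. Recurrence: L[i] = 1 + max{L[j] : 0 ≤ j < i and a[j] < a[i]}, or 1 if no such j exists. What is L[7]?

   i    0    1    2    3    4    5    6    7    8    9   10   11   12
a[i]    4   15   16   13   12   13   16    2    3   13    7    1    4
L[i]    1    2    3    2    2    3    4    1    2    3    3    1    3

1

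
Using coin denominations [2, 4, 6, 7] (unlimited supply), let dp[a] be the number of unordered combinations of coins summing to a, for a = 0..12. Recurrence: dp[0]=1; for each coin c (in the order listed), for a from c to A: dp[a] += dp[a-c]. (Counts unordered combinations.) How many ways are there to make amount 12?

after  coin     0     1     2     3     4     5     6     7     8     9    10    11    12
          2     1     0     1     0     1     0     1     0     1     0     1     0     1
          4     1     0     1     0     2     0     2     0     3     0     3     0     4
          6     1     0     1     0     2     0     3     0     4     0     5     0     7
          7     1     0     1     0     2     0     3     1     4     1     5     2     7

7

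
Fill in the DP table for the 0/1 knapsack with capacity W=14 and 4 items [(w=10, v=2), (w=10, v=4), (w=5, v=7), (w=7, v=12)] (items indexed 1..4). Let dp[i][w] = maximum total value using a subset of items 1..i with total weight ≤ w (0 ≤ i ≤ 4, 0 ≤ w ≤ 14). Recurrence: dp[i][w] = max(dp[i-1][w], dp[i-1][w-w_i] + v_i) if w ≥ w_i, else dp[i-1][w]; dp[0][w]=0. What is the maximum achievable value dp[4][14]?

i\w   0   1   2   3   4   5   6   7   8   9  10  11  12  13  14
  0   0   0   0   0   0   0   0   0   0   0   0   0   0   0   0
  1   0   0   0   0   0   0   0   0   0   0   2   2   2   2   2
  2   0   0   0   0   0   0   0   0   0   0   4   4   4   4   4
  3   0   0   0   0   0   7   7   7   7   7   7   7   7   7   7
  4   0   0   0   0   0   7   7  12  12  12  12  12  19  19  19

19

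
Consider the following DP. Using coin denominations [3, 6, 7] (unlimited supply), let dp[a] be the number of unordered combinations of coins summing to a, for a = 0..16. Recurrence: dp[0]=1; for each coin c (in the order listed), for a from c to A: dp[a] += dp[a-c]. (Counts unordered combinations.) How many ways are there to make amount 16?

2

after  coin     0     1     2     3     4     5     6     7     8     9    10    11    12    13    14    15    16
          3     1     0     0     1     0     0     1     0     0     1     0     0     1     0     0     1     0
          6     1     0     0     1     0     0     2     0     0     2     0     0     3     0     0     3     0
          7     1     0     0     1     0     0     2     1     0     2     1     0     3     2     1     3     2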